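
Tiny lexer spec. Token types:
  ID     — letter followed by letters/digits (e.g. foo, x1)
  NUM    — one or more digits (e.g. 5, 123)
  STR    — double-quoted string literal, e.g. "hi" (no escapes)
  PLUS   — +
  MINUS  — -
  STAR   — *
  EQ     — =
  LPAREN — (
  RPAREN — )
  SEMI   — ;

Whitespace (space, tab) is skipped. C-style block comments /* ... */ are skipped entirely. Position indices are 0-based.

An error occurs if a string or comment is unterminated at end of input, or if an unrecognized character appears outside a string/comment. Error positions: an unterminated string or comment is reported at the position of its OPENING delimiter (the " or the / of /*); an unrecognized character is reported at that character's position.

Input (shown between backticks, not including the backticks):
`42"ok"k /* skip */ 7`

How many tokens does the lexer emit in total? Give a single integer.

Answer: 4

Derivation:
pos=0: emit NUM '42' (now at pos=2)
pos=2: enter STRING mode
pos=2: emit STR "ok" (now at pos=6)
pos=6: emit ID 'k' (now at pos=7)
pos=8: enter COMMENT mode (saw '/*')
exit COMMENT mode (now at pos=18)
pos=19: emit NUM '7' (now at pos=20)
DONE. 4 tokens: [NUM, STR, ID, NUM]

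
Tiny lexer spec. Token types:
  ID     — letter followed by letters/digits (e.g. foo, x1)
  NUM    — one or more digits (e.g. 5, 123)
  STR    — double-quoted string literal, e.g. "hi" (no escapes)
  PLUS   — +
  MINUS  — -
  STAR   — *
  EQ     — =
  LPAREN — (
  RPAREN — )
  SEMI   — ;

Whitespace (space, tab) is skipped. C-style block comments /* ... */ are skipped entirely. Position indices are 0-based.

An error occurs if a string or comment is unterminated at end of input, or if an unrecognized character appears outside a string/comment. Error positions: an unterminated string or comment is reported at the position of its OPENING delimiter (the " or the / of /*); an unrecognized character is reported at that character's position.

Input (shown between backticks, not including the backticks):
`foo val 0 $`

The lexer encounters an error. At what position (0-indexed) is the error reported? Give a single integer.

Answer: 10

Derivation:
pos=0: emit ID 'foo' (now at pos=3)
pos=4: emit ID 'val' (now at pos=7)
pos=8: emit NUM '0' (now at pos=9)
pos=10: ERROR — unrecognized char '$'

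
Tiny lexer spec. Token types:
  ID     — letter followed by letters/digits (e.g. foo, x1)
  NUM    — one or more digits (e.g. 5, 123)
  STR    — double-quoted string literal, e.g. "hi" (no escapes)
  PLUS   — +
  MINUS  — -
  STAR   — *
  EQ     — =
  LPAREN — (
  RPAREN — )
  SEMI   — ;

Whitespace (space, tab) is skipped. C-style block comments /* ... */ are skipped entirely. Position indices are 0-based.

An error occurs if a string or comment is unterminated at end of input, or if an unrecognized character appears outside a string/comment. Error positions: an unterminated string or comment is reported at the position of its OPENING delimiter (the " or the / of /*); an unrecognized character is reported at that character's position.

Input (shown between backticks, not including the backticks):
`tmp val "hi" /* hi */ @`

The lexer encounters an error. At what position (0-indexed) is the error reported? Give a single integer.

Answer: 22

Derivation:
pos=0: emit ID 'tmp' (now at pos=3)
pos=4: emit ID 'val' (now at pos=7)
pos=8: enter STRING mode
pos=8: emit STR "hi" (now at pos=12)
pos=13: enter COMMENT mode (saw '/*')
exit COMMENT mode (now at pos=21)
pos=22: ERROR — unrecognized char '@'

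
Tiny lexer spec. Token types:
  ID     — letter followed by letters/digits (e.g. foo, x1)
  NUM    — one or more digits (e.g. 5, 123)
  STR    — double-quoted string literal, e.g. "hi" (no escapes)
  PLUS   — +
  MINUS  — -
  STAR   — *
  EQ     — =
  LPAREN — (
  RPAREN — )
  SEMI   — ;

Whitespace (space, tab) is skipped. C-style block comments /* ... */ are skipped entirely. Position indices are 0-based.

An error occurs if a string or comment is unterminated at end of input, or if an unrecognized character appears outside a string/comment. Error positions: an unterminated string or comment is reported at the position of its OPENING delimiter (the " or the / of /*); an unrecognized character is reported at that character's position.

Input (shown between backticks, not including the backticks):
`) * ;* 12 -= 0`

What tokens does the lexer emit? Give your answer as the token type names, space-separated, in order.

Answer: RPAREN STAR SEMI STAR NUM MINUS EQ NUM

Derivation:
pos=0: emit RPAREN ')'
pos=2: emit STAR '*'
pos=4: emit SEMI ';'
pos=5: emit STAR '*'
pos=7: emit NUM '12' (now at pos=9)
pos=10: emit MINUS '-'
pos=11: emit EQ '='
pos=13: emit NUM '0' (now at pos=14)
DONE. 8 tokens: [RPAREN, STAR, SEMI, STAR, NUM, MINUS, EQ, NUM]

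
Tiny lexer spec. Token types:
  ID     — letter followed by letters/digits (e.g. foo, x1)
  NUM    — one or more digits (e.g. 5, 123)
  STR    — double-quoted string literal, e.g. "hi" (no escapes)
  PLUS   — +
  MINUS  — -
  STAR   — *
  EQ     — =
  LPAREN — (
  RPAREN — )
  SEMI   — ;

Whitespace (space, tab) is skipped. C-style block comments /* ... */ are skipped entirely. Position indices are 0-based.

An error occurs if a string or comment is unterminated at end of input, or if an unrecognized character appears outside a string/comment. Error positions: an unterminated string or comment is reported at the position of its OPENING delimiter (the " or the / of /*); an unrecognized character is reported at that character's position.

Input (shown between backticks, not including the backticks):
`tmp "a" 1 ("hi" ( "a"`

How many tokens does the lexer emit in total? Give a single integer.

Answer: 7

Derivation:
pos=0: emit ID 'tmp' (now at pos=3)
pos=4: enter STRING mode
pos=4: emit STR "a" (now at pos=7)
pos=8: emit NUM '1' (now at pos=9)
pos=10: emit LPAREN '('
pos=11: enter STRING mode
pos=11: emit STR "hi" (now at pos=15)
pos=16: emit LPAREN '('
pos=18: enter STRING mode
pos=18: emit STR "a" (now at pos=21)
DONE. 7 tokens: [ID, STR, NUM, LPAREN, STR, LPAREN, STR]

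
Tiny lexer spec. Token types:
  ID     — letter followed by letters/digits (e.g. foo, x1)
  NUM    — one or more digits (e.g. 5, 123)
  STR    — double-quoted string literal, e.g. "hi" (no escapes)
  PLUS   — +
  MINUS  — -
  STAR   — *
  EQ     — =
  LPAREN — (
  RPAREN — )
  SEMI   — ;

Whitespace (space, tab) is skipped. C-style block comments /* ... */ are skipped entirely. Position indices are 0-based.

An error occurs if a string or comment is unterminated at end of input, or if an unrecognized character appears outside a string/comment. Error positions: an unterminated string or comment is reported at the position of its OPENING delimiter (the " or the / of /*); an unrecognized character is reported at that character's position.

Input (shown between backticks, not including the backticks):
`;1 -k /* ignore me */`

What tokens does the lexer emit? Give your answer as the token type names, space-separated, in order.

pos=0: emit SEMI ';'
pos=1: emit NUM '1' (now at pos=2)
pos=3: emit MINUS '-'
pos=4: emit ID 'k' (now at pos=5)
pos=6: enter COMMENT mode (saw '/*')
exit COMMENT mode (now at pos=21)
DONE. 4 tokens: [SEMI, NUM, MINUS, ID]

Answer: SEMI NUM MINUS ID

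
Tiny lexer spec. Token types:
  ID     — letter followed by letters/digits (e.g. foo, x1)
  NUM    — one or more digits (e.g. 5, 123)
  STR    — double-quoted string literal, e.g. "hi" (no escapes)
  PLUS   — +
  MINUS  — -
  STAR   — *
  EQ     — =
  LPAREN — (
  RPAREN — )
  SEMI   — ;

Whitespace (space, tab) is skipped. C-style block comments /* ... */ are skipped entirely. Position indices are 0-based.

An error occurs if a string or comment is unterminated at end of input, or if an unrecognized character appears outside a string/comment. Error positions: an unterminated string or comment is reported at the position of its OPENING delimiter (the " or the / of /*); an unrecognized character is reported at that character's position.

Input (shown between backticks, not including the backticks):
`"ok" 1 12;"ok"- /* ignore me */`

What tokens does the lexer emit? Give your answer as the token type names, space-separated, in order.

Answer: STR NUM NUM SEMI STR MINUS

Derivation:
pos=0: enter STRING mode
pos=0: emit STR "ok" (now at pos=4)
pos=5: emit NUM '1' (now at pos=6)
pos=7: emit NUM '12' (now at pos=9)
pos=9: emit SEMI ';'
pos=10: enter STRING mode
pos=10: emit STR "ok" (now at pos=14)
pos=14: emit MINUS '-'
pos=16: enter COMMENT mode (saw '/*')
exit COMMENT mode (now at pos=31)
DONE. 6 tokens: [STR, NUM, NUM, SEMI, STR, MINUS]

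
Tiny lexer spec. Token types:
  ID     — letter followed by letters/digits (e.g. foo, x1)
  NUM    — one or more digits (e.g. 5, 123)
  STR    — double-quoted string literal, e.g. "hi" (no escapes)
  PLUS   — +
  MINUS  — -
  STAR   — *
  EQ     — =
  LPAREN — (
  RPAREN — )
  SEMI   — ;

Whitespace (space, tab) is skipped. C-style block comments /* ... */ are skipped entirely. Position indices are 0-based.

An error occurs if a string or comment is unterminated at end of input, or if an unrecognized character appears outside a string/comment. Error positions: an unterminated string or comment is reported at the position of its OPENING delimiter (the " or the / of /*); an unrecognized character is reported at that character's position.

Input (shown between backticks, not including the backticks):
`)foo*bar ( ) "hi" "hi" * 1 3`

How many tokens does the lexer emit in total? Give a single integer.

Answer: 11

Derivation:
pos=0: emit RPAREN ')'
pos=1: emit ID 'foo' (now at pos=4)
pos=4: emit STAR '*'
pos=5: emit ID 'bar' (now at pos=8)
pos=9: emit LPAREN '('
pos=11: emit RPAREN ')'
pos=13: enter STRING mode
pos=13: emit STR "hi" (now at pos=17)
pos=18: enter STRING mode
pos=18: emit STR "hi" (now at pos=22)
pos=23: emit STAR '*'
pos=25: emit NUM '1' (now at pos=26)
pos=27: emit NUM '3' (now at pos=28)
DONE. 11 tokens: [RPAREN, ID, STAR, ID, LPAREN, RPAREN, STR, STR, STAR, NUM, NUM]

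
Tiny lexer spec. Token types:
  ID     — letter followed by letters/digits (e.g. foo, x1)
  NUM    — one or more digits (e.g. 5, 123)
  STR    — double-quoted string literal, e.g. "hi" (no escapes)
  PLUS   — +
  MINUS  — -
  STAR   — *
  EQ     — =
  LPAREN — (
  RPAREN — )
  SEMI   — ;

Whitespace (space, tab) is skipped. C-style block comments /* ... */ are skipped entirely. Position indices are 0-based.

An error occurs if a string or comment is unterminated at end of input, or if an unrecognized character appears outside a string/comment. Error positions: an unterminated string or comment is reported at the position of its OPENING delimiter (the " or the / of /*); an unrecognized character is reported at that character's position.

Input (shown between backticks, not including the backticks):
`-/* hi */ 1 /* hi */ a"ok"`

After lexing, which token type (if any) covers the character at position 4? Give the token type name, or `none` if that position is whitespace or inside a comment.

Answer: none

Derivation:
pos=0: emit MINUS '-'
pos=1: enter COMMENT mode (saw '/*')
exit COMMENT mode (now at pos=9)
pos=10: emit NUM '1' (now at pos=11)
pos=12: enter COMMENT mode (saw '/*')
exit COMMENT mode (now at pos=20)
pos=21: emit ID 'a' (now at pos=22)
pos=22: enter STRING mode
pos=22: emit STR "ok" (now at pos=26)
DONE. 4 tokens: [MINUS, NUM, ID, STR]
Position 4: char is 'h' -> none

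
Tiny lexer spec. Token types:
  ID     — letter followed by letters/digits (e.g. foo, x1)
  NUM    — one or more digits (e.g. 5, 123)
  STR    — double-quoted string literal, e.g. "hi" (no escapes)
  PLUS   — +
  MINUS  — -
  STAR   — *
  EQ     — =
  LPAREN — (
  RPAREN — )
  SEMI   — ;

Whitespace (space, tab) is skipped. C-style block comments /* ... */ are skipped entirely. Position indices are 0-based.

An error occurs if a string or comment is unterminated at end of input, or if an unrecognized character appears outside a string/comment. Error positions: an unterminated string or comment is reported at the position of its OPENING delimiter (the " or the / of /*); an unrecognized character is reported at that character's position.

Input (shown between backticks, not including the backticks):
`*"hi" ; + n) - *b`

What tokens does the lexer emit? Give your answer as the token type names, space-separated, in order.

Answer: STAR STR SEMI PLUS ID RPAREN MINUS STAR ID

Derivation:
pos=0: emit STAR '*'
pos=1: enter STRING mode
pos=1: emit STR "hi" (now at pos=5)
pos=6: emit SEMI ';'
pos=8: emit PLUS '+'
pos=10: emit ID 'n' (now at pos=11)
pos=11: emit RPAREN ')'
pos=13: emit MINUS '-'
pos=15: emit STAR '*'
pos=16: emit ID 'b' (now at pos=17)
DONE. 9 tokens: [STAR, STR, SEMI, PLUS, ID, RPAREN, MINUS, STAR, ID]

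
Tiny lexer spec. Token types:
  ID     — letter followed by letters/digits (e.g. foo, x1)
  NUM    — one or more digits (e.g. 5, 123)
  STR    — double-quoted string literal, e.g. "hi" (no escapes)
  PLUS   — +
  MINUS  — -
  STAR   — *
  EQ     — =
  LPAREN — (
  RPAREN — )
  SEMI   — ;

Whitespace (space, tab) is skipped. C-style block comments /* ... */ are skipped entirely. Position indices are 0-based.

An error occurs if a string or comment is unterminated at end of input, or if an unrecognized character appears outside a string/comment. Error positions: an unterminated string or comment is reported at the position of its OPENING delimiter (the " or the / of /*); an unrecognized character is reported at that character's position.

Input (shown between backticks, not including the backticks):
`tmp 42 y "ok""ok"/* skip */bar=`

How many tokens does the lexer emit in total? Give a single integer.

pos=0: emit ID 'tmp' (now at pos=3)
pos=4: emit NUM '42' (now at pos=6)
pos=7: emit ID 'y' (now at pos=8)
pos=9: enter STRING mode
pos=9: emit STR "ok" (now at pos=13)
pos=13: enter STRING mode
pos=13: emit STR "ok" (now at pos=17)
pos=17: enter COMMENT mode (saw '/*')
exit COMMENT mode (now at pos=27)
pos=27: emit ID 'bar' (now at pos=30)
pos=30: emit EQ '='
DONE. 7 tokens: [ID, NUM, ID, STR, STR, ID, EQ]

Answer: 7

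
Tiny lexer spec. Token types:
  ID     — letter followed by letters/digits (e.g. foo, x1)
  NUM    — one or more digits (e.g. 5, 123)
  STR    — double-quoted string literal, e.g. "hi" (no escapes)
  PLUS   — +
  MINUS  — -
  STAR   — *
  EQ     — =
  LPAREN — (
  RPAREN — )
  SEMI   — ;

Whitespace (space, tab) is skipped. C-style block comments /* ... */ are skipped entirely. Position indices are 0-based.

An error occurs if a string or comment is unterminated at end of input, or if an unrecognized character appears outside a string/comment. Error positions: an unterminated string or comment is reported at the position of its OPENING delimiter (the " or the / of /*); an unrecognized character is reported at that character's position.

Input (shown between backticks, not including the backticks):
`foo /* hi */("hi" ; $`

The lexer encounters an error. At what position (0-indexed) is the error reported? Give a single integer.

Answer: 20

Derivation:
pos=0: emit ID 'foo' (now at pos=3)
pos=4: enter COMMENT mode (saw '/*')
exit COMMENT mode (now at pos=12)
pos=12: emit LPAREN '('
pos=13: enter STRING mode
pos=13: emit STR "hi" (now at pos=17)
pos=18: emit SEMI ';'
pos=20: ERROR — unrecognized char '$'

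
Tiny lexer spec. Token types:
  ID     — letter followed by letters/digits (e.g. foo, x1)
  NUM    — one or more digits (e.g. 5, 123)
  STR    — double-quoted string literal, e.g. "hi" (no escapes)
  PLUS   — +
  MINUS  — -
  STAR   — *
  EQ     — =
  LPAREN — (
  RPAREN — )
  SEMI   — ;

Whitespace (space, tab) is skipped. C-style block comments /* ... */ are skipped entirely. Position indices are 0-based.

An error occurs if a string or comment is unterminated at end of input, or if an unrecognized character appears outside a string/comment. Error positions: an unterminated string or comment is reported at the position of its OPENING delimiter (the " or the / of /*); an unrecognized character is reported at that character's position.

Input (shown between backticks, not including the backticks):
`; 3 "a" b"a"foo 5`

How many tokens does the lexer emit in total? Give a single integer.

pos=0: emit SEMI ';'
pos=2: emit NUM '3' (now at pos=3)
pos=4: enter STRING mode
pos=4: emit STR "a" (now at pos=7)
pos=8: emit ID 'b' (now at pos=9)
pos=9: enter STRING mode
pos=9: emit STR "a" (now at pos=12)
pos=12: emit ID 'foo' (now at pos=15)
pos=16: emit NUM '5' (now at pos=17)
DONE. 7 tokens: [SEMI, NUM, STR, ID, STR, ID, NUM]

Answer: 7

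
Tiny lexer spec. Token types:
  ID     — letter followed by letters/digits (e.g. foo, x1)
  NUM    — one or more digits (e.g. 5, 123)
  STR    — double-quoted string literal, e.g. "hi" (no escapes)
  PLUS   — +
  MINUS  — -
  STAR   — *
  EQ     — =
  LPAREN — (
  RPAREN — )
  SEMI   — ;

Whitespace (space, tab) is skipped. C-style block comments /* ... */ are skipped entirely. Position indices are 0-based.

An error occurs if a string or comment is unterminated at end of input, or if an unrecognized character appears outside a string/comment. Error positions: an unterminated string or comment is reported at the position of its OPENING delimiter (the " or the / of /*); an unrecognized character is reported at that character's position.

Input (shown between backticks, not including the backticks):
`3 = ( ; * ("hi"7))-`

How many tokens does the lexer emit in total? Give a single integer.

pos=0: emit NUM '3' (now at pos=1)
pos=2: emit EQ '='
pos=4: emit LPAREN '('
pos=6: emit SEMI ';'
pos=8: emit STAR '*'
pos=10: emit LPAREN '('
pos=11: enter STRING mode
pos=11: emit STR "hi" (now at pos=15)
pos=15: emit NUM '7' (now at pos=16)
pos=16: emit RPAREN ')'
pos=17: emit RPAREN ')'
pos=18: emit MINUS '-'
DONE. 11 tokens: [NUM, EQ, LPAREN, SEMI, STAR, LPAREN, STR, NUM, RPAREN, RPAREN, MINUS]

Answer: 11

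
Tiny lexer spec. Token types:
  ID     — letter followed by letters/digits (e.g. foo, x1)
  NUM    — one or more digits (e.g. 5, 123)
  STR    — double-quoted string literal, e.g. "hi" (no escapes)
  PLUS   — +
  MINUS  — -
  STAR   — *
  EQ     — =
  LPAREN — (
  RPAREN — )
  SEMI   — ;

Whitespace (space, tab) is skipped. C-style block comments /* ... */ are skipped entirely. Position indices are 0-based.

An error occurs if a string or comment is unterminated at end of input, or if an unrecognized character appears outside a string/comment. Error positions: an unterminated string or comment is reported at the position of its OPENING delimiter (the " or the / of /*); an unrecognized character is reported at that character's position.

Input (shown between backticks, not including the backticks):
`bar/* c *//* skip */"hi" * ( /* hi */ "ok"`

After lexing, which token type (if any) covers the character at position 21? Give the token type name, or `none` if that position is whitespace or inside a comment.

Answer: STR

Derivation:
pos=0: emit ID 'bar' (now at pos=3)
pos=3: enter COMMENT mode (saw '/*')
exit COMMENT mode (now at pos=10)
pos=10: enter COMMENT mode (saw '/*')
exit COMMENT mode (now at pos=20)
pos=20: enter STRING mode
pos=20: emit STR "hi" (now at pos=24)
pos=25: emit STAR '*'
pos=27: emit LPAREN '('
pos=29: enter COMMENT mode (saw '/*')
exit COMMENT mode (now at pos=37)
pos=38: enter STRING mode
pos=38: emit STR "ok" (now at pos=42)
DONE. 5 tokens: [ID, STR, STAR, LPAREN, STR]
Position 21: char is 'h' -> STR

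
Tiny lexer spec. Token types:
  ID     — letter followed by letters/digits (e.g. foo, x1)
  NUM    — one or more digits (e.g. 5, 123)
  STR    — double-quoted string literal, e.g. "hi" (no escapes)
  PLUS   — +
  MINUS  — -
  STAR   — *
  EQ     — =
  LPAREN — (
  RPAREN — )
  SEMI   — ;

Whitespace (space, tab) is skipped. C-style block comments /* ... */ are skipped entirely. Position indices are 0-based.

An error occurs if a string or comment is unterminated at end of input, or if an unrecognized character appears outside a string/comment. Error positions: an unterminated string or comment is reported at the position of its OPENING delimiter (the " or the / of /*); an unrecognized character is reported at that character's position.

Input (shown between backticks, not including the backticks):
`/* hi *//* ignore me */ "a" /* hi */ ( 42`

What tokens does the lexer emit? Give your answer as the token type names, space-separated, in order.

pos=0: enter COMMENT mode (saw '/*')
exit COMMENT mode (now at pos=8)
pos=8: enter COMMENT mode (saw '/*')
exit COMMENT mode (now at pos=23)
pos=24: enter STRING mode
pos=24: emit STR "a" (now at pos=27)
pos=28: enter COMMENT mode (saw '/*')
exit COMMENT mode (now at pos=36)
pos=37: emit LPAREN '('
pos=39: emit NUM '42' (now at pos=41)
DONE. 3 tokens: [STR, LPAREN, NUM]

Answer: STR LPAREN NUM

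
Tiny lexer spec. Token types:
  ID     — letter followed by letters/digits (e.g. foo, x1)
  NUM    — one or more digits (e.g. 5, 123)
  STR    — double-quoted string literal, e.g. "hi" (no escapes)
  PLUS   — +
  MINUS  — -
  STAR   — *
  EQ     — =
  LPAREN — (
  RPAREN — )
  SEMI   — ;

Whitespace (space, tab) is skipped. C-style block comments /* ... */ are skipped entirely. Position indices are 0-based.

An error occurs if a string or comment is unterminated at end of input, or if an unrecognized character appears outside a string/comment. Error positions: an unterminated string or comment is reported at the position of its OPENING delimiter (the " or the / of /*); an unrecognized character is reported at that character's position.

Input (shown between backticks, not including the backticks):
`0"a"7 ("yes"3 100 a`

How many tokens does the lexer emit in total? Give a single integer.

Answer: 8

Derivation:
pos=0: emit NUM '0' (now at pos=1)
pos=1: enter STRING mode
pos=1: emit STR "a" (now at pos=4)
pos=4: emit NUM '7' (now at pos=5)
pos=6: emit LPAREN '('
pos=7: enter STRING mode
pos=7: emit STR "yes" (now at pos=12)
pos=12: emit NUM '3' (now at pos=13)
pos=14: emit NUM '100' (now at pos=17)
pos=18: emit ID 'a' (now at pos=19)
DONE. 8 tokens: [NUM, STR, NUM, LPAREN, STR, NUM, NUM, ID]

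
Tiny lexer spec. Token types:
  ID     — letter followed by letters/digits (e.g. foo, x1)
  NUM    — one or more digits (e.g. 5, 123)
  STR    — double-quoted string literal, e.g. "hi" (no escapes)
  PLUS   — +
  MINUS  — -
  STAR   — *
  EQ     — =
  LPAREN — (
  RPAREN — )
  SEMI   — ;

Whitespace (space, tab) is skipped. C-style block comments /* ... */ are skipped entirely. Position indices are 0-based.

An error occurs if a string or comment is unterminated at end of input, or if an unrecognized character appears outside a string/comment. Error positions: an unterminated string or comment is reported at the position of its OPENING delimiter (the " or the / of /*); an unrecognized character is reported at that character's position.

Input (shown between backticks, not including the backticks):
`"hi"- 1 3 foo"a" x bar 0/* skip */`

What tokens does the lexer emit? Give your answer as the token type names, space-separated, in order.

Answer: STR MINUS NUM NUM ID STR ID ID NUM

Derivation:
pos=0: enter STRING mode
pos=0: emit STR "hi" (now at pos=4)
pos=4: emit MINUS '-'
pos=6: emit NUM '1' (now at pos=7)
pos=8: emit NUM '3' (now at pos=9)
pos=10: emit ID 'foo' (now at pos=13)
pos=13: enter STRING mode
pos=13: emit STR "a" (now at pos=16)
pos=17: emit ID 'x' (now at pos=18)
pos=19: emit ID 'bar' (now at pos=22)
pos=23: emit NUM '0' (now at pos=24)
pos=24: enter COMMENT mode (saw '/*')
exit COMMENT mode (now at pos=34)
DONE. 9 tokens: [STR, MINUS, NUM, NUM, ID, STR, ID, ID, NUM]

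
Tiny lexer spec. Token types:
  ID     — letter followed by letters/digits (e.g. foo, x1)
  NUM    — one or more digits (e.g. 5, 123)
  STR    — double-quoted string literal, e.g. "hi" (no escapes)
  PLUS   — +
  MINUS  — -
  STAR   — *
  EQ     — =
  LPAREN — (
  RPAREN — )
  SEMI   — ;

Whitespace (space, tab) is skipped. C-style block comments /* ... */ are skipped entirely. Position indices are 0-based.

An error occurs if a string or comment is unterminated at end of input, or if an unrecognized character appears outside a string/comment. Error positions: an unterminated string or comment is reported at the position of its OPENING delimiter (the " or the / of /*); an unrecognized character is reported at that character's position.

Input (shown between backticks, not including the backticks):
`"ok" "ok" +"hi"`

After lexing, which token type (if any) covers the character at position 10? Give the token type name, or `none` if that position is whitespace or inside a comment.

Answer: PLUS

Derivation:
pos=0: enter STRING mode
pos=0: emit STR "ok" (now at pos=4)
pos=5: enter STRING mode
pos=5: emit STR "ok" (now at pos=9)
pos=10: emit PLUS '+'
pos=11: enter STRING mode
pos=11: emit STR "hi" (now at pos=15)
DONE. 4 tokens: [STR, STR, PLUS, STR]
Position 10: char is '+' -> PLUS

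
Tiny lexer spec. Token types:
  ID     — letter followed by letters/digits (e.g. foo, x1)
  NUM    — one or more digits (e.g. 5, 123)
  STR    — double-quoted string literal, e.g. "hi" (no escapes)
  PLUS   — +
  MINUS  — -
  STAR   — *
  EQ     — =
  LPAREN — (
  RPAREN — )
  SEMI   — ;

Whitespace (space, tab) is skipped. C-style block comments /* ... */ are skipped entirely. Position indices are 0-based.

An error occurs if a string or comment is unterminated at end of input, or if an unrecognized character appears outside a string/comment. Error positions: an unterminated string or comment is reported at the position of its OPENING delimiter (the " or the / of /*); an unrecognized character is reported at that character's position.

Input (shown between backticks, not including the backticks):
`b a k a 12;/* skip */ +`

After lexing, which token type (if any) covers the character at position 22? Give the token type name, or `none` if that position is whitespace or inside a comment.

pos=0: emit ID 'b' (now at pos=1)
pos=2: emit ID 'a' (now at pos=3)
pos=4: emit ID 'k' (now at pos=5)
pos=6: emit ID 'a' (now at pos=7)
pos=8: emit NUM '12' (now at pos=10)
pos=10: emit SEMI ';'
pos=11: enter COMMENT mode (saw '/*')
exit COMMENT mode (now at pos=21)
pos=22: emit PLUS '+'
DONE. 7 tokens: [ID, ID, ID, ID, NUM, SEMI, PLUS]
Position 22: char is '+' -> PLUS

Answer: PLUS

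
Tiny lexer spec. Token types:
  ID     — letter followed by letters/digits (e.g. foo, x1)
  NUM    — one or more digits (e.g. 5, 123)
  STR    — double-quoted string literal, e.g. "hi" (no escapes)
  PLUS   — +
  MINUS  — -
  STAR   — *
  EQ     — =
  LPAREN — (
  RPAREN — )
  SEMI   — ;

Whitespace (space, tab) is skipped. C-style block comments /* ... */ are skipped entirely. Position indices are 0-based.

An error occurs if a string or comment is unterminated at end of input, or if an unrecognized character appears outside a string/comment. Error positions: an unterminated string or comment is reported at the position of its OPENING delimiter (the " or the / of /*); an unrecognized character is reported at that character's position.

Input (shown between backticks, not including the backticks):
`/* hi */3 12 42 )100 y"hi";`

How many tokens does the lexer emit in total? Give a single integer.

pos=0: enter COMMENT mode (saw '/*')
exit COMMENT mode (now at pos=8)
pos=8: emit NUM '3' (now at pos=9)
pos=10: emit NUM '12' (now at pos=12)
pos=13: emit NUM '42' (now at pos=15)
pos=16: emit RPAREN ')'
pos=17: emit NUM '100' (now at pos=20)
pos=21: emit ID 'y' (now at pos=22)
pos=22: enter STRING mode
pos=22: emit STR "hi" (now at pos=26)
pos=26: emit SEMI ';'
DONE. 8 tokens: [NUM, NUM, NUM, RPAREN, NUM, ID, STR, SEMI]

Answer: 8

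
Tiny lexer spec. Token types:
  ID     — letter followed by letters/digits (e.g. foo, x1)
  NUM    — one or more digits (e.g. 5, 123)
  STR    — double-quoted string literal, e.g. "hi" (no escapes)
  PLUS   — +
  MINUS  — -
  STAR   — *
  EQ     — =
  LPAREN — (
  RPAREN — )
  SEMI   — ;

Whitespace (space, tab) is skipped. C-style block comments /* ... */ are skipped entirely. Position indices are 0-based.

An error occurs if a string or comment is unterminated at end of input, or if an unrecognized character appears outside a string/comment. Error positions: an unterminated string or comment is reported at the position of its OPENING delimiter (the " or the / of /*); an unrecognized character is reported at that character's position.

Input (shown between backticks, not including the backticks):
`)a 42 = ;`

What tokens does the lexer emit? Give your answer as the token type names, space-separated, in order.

Answer: RPAREN ID NUM EQ SEMI

Derivation:
pos=0: emit RPAREN ')'
pos=1: emit ID 'a' (now at pos=2)
pos=3: emit NUM '42' (now at pos=5)
pos=6: emit EQ '='
pos=8: emit SEMI ';'
DONE. 5 tokens: [RPAREN, ID, NUM, EQ, SEMI]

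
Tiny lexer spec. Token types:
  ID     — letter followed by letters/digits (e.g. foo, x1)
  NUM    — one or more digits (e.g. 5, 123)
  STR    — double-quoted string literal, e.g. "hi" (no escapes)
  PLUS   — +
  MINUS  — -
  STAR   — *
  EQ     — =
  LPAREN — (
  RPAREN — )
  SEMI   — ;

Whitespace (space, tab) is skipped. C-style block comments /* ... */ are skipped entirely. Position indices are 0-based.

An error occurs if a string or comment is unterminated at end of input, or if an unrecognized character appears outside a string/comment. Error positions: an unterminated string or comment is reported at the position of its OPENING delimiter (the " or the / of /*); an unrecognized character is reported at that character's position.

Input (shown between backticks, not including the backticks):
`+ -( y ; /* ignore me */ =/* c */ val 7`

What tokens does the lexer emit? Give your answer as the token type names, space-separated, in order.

pos=0: emit PLUS '+'
pos=2: emit MINUS '-'
pos=3: emit LPAREN '('
pos=5: emit ID 'y' (now at pos=6)
pos=7: emit SEMI ';'
pos=9: enter COMMENT mode (saw '/*')
exit COMMENT mode (now at pos=24)
pos=25: emit EQ '='
pos=26: enter COMMENT mode (saw '/*')
exit COMMENT mode (now at pos=33)
pos=34: emit ID 'val' (now at pos=37)
pos=38: emit NUM '7' (now at pos=39)
DONE. 8 tokens: [PLUS, MINUS, LPAREN, ID, SEMI, EQ, ID, NUM]

Answer: PLUS MINUS LPAREN ID SEMI EQ ID NUM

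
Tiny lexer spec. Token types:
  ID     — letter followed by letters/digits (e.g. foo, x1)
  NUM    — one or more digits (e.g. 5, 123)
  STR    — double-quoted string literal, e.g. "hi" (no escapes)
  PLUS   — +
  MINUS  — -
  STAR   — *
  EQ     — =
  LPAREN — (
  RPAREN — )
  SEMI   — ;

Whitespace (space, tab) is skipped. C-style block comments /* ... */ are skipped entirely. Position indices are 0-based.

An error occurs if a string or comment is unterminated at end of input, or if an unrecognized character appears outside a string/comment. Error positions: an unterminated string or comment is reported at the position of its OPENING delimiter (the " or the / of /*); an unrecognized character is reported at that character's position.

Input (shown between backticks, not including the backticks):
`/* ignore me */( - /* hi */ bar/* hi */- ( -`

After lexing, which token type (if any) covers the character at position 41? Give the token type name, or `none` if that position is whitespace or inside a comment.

Answer: LPAREN

Derivation:
pos=0: enter COMMENT mode (saw '/*')
exit COMMENT mode (now at pos=15)
pos=15: emit LPAREN '('
pos=17: emit MINUS '-'
pos=19: enter COMMENT mode (saw '/*')
exit COMMENT mode (now at pos=27)
pos=28: emit ID 'bar' (now at pos=31)
pos=31: enter COMMENT mode (saw '/*')
exit COMMENT mode (now at pos=39)
pos=39: emit MINUS '-'
pos=41: emit LPAREN '('
pos=43: emit MINUS '-'
DONE. 6 tokens: [LPAREN, MINUS, ID, MINUS, LPAREN, MINUS]
Position 41: char is '(' -> LPAREN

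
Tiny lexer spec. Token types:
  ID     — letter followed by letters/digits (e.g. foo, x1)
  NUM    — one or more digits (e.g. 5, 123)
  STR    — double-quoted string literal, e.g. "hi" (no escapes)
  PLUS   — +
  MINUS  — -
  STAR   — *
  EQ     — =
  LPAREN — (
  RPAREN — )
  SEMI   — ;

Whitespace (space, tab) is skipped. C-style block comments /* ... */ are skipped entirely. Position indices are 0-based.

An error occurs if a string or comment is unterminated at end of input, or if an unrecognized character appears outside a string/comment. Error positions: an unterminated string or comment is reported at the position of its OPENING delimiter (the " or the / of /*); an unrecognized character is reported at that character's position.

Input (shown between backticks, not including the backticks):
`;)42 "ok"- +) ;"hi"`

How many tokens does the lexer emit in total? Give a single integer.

Answer: 9

Derivation:
pos=0: emit SEMI ';'
pos=1: emit RPAREN ')'
pos=2: emit NUM '42' (now at pos=4)
pos=5: enter STRING mode
pos=5: emit STR "ok" (now at pos=9)
pos=9: emit MINUS '-'
pos=11: emit PLUS '+'
pos=12: emit RPAREN ')'
pos=14: emit SEMI ';'
pos=15: enter STRING mode
pos=15: emit STR "hi" (now at pos=19)
DONE. 9 tokens: [SEMI, RPAREN, NUM, STR, MINUS, PLUS, RPAREN, SEMI, STR]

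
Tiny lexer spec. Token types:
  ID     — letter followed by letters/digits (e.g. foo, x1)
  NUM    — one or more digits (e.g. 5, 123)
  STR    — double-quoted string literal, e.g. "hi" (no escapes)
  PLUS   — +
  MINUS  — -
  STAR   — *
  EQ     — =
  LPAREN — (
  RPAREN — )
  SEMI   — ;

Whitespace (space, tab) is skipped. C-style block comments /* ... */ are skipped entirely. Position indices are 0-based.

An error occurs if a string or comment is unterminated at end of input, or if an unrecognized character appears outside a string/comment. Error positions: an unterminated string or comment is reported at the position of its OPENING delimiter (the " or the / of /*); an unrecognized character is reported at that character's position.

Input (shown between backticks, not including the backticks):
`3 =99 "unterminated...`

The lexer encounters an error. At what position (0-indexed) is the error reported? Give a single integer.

Answer: 6

Derivation:
pos=0: emit NUM '3' (now at pos=1)
pos=2: emit EQ '='
pos=3: emit NUM '99' (now at pos=5)
pos=6: enter STRING mode
pos=6: ERROR — unterminated string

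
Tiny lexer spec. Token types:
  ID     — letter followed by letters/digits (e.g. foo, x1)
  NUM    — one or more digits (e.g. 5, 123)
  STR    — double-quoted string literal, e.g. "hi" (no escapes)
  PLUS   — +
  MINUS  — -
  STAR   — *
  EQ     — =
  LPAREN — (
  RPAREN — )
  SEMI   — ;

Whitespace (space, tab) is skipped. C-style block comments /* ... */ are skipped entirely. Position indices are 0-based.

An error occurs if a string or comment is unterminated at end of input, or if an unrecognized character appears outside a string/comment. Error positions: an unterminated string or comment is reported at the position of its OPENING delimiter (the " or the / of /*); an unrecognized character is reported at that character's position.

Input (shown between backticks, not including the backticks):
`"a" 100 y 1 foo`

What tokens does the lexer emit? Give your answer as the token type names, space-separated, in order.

pos=0: enter STRING mode
pos=0: emit STR "a" (now at pos=3)
pos=4: emit NUM '100' (now at pos=7)
pos=8: emit ID 'y' (now at pos=9)
pos=10: emit NUM '1' (now at pos=11)
pos=12: emit ID 'foo' (now at pos=15)
DONE. 5 tokens: [STR, NUM, ID, NUM, ID]

Answer: STR NUM ID NUM ID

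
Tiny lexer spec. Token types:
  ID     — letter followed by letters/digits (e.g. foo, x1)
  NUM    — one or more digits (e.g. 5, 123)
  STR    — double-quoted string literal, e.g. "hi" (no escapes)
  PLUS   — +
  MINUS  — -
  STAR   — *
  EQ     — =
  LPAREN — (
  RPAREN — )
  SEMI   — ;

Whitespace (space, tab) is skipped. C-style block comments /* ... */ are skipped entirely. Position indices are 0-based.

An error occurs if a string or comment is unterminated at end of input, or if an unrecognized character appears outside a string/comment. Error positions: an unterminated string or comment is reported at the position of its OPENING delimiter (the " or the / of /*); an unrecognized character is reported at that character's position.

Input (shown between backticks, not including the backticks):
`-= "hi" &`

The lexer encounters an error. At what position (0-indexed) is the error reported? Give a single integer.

Answer: 8

Derivation:
pos=0: emit MINUS '-'
pos=1: emit EQ '='
pos=3: enter STRING mode
pos=3: emit STR "hi" (now at pos=7)
pos=8: ERROR — unrecognized char '&'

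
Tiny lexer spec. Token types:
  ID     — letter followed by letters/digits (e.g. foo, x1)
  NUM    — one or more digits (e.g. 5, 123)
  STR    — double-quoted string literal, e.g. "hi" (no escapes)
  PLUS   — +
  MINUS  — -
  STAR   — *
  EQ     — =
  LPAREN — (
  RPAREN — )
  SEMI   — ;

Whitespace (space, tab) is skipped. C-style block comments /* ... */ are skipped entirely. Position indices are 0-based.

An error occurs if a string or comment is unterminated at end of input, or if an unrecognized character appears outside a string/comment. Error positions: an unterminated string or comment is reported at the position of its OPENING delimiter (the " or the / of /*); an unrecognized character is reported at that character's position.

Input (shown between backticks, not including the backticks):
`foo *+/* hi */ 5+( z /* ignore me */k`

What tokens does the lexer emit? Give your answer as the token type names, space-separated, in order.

pos=0: emit ID 'foo' (now at pos=3)
pos=4: emit STAR '*'
pos=5: emit PLUS '+'
pos=6: enter COMMENT mode (saw '/*')
exit COMMENT mode (now at pos=14)
pos=15: emit NUM '5' (now at pos=16)
pos=16: emit PLUS '+'
pos=17: emit LPAREN '('
pos=19: emit ID 'z' (now at pos=20)
pos=21: enter COMMENT mode (saw '/*')
exit COMMENT mode (now at pos=36)
pos=36: emit ID 'k' (now at pos=37)
DONE. 8 tokens: [ID, STAR, PLUS, NUM, PLUS, LPAREN, ID, ID]

Answer: ID STAR PLUS NUM PLUS LPAREN ID ID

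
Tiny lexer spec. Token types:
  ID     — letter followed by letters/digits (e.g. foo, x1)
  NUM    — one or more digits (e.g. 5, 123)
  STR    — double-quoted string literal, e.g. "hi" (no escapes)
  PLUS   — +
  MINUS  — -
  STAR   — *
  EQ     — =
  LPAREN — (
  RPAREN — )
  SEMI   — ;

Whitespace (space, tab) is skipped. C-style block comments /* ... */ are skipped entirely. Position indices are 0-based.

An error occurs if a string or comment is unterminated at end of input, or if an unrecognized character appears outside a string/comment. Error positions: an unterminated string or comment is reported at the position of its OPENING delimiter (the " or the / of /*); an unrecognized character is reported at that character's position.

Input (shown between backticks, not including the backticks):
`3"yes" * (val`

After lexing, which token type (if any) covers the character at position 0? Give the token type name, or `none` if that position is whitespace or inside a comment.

Answer: NUM

Derivation:
pos=0: emit NUM '3' (now at pos=1)
pos=1: enter STRING mode
pos=1: emit STR "yes" (now at pos=6)
pos=7: emit STAR '*'
pos=9: emit LPAREN '('
pos=10: emit ID 'val' (now at pos=13)
DONE. 5 tokens: [NUM, STR, STAR, LPAREN, ID]
Position 0: char is '3' -> NUM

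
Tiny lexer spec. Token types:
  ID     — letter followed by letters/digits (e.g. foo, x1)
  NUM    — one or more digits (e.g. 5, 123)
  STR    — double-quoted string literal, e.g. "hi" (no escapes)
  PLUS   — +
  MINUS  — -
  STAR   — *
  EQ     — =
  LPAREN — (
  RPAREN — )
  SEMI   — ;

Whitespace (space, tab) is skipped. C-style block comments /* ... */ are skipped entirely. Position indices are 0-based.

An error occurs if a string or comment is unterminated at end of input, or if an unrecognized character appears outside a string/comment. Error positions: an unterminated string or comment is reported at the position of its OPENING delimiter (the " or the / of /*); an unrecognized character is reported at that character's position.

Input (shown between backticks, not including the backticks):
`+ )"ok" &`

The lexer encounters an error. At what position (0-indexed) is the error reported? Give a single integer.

Answer: 8

Derivation:
pos=0: emit PLUS '+'
pos=2: emit RPAREN ')'
pos=3: enter STRING mode
pos=3: emit STR "ok" (now at pos=7)
pos=8: ERROR — unrecognized char '&'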